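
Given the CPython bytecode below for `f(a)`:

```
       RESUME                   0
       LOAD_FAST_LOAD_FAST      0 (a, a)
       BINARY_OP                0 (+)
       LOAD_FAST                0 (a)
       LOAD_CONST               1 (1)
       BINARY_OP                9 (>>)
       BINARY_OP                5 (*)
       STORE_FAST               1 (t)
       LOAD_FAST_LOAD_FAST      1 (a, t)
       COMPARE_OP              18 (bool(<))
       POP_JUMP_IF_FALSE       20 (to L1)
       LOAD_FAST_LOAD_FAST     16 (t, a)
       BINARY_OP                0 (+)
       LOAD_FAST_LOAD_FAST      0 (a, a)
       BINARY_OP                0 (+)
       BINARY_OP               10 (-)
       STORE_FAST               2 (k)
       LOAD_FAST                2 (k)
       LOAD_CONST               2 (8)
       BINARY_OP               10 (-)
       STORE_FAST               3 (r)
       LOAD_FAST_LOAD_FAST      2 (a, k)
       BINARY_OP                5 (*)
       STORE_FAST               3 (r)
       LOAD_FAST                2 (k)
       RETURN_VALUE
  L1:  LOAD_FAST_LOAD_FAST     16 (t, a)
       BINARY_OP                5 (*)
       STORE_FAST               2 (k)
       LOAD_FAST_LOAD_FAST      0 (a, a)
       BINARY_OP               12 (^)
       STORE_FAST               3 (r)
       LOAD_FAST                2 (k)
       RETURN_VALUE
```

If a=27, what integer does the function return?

675

LOAD_FAST_LOAD_FAST a,a → push 27,27. Stack: [27, 27]
BINARY_OP + → 27 + 27 = 54. Stack: [54]
LOAD_FAST a → push 27. Stack: [54, 27]
LOAD_CONST → push 1. Stack: [54, 27, 1]
BINARY_OP >> → 27 >> 1 = 13. Stack: [54, 13]
BINARY_OP * → 54 * 13 = 702. Stack: [702]
STORE_FAST t → t=702. Stack: []
LOAD_FAST_LOAD_FAST a,t → push 27,702. Stack: [27, 702]
COMPARE_OP bool(<) → 27 vs 702 = True. Stack: [True]
POP_JUMP_IF_FALSE → pop True; no jump. Stack: []
LOAD_FAST_LOAD_FAST t,a → push 702,27. Stack: [702, 27]
BINARY_OP + → 702 + 27 = 729. Stack: [729]
LOAD_FAST_LOAD_FAST a,a → push 27,27. Stack: [729, 27, 27]
BINARY_OP + → 27 + 27 = 54. Stack: [729, 54]
BINARY_OP - → 729 - 54 = 675. Stack: [675]
STORE_FAST k → k=675. Stack: []
LOAD_FAST k → push 675. Stack: [675]
LOAD_CONST → push 8. Stack: [675, 8]
BINARY_OP - → 675 - 8 = 667. Stack: [667]
STORE_FAST r → r=667. Stack: []
LOAD_FAST_LOAD_FAST a,k → push 27,675. Stack: [27, 675]
BINARY_OP * → 27 * 675 = 18225. Stack: [18225]
STORE_FAST r → r=18225. Stack: []
LOAD_FAST k → push 675. Stack: [675]
RETURN_VALUE → return 675.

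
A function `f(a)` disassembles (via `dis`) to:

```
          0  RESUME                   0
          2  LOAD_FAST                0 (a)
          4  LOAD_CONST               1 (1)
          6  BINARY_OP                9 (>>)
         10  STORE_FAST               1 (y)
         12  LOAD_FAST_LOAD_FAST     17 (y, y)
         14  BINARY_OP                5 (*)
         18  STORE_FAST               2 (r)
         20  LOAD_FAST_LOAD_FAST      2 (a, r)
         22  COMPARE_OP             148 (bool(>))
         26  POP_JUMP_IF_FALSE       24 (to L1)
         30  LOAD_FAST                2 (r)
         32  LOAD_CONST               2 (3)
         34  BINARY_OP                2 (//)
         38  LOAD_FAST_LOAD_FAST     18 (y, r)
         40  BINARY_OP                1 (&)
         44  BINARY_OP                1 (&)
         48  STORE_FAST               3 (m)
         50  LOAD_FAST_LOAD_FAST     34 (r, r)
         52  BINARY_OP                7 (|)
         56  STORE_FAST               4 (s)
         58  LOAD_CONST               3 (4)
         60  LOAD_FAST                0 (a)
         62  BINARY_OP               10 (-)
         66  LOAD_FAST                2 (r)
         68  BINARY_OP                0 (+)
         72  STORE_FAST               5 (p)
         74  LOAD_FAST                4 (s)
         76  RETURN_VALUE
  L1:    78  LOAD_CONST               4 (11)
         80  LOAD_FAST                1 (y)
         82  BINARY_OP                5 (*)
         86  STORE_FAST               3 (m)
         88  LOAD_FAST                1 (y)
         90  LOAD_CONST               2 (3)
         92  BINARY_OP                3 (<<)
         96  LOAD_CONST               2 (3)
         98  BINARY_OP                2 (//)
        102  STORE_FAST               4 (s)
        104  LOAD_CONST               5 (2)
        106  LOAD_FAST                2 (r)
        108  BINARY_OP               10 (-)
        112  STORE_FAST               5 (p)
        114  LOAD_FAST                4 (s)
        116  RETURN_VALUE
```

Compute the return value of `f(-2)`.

-3

LOAD_FAST a → push -2. Stack: [-2]
LOAD_CONST → push 1. Stack: [-2, 1]
BINARY_OP >> → -2 >> 1 = -1. Stack: [-1]
STORE_FAST y → y=-1. Stack: []
LOAD_FAST_LOAD_FAST y,y → push -1,-1. Stack: [-1, -1]
BINARY_OP * → -1 * -1 = 1. Stack: [1]
STORE_FAST r → r=1. Stack: []
LOAD_FAST_LOAD_FAST a,r → push -2,1. Stack: [-2, 1]
COMPARE_OP bool(>) → -2 vs 1 = False. Stack: [False]
POP_JUMP_IF_FALSE → pop False; jump. Stack: []
LOAD_CONST → push 11. Stack: [11]
LOAD_FAST y → push -1. Stack: [11, -1]
BINARY_OP * → 11 * -1 = -11. Stack: [-11]
STORE_FAST m → m=-11. Stack: []
LOAD_FAST y → push -1. Stack: [-1]
LOAD_CONST → push 3. Stack: [-1, 3]
BINARY_OP << → -1 << 3 = -8. Stack: [-8]
LOAD_CONST → push 3. Stack: [-8, 3]
BINARY_OP // → -8 // 3 = -3. Stack: [-3]
STORE_FAST s → s=-3. Stack: []
LOAD_CONST → push 2. Stack: [2]
LOAD_FAST r → push 1. Stack: [2, 1]
BINARY_OP - → 2 - 1 = 1. Stack: [1]
STORE_FAST p → p=1. Stack: []
LOAD_FAST s → push -3. Stack: [-3]
RETURN_VALUE → return -3.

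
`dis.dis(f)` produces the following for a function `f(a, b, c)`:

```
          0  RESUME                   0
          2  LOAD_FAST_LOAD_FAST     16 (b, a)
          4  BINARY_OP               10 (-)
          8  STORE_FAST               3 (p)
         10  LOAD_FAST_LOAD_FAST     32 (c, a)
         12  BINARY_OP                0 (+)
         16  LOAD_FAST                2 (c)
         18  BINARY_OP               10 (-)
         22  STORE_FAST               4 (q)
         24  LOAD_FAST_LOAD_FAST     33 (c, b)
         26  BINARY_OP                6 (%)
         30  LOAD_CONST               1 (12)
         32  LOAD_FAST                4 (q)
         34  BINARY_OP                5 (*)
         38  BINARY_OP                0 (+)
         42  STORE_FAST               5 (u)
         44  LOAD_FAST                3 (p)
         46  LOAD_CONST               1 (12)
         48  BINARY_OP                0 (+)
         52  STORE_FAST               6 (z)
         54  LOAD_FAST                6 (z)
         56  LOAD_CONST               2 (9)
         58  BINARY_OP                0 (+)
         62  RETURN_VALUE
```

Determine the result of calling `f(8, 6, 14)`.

19

LOAD_FAST_LOAD_FAST b,a → push 6,8. Stack: [6, 8]
BINARY_OP - → 6 - 8 = -2. Stack: [-2]
STORE_FAST p → p=-2. Stack: []
LOAD_FAST_LOAD_FAST c,a → push 14,8. Stack: [14, 8]
BINARY_OP + → 14 + 8 = 22. Stack: [22]
LOAD_FAST c → push 14. Stack: [22, 14]
BINARY_OP - → 22 - 14 = 8. Stack: [8]
STORE_FAST q → q=8. Stack: []
LOAD_FAST_LOAD_FAST c,b → push 14,6. Stack: [14, 6]
BINARY_OP % → 14 % 6 = 2. Stack: [2]
LOAD_CONST → push 12. Stack: [2, 12]
LOAD_FAST q → push 8. Stack: [2, 12, 8]
BINARY_OP * → 12 * 8 = 96. Stack: [2, 96]
BINARY_OP + → 2 + 96 = 98. Stack: [98]
STORE_FAST u → u=98. Stack: []
LOAD_FAST p → push -2. Stack: [-2]
LOAD_CONST → push 12. Stack: [-2, 12]
BINARY_OP + → -2 + 12 = 10. Stack: [10]
STORE_FAST z → z=10. Stack: []
LOAD_FAST z → push 10. Stack: [10]
LOAD_CONST → push 9. Stack: [10, 9]
BINARY_OP + → 10 + 9 = 19. Stack: [19]
RETURN_VALUE → return 19.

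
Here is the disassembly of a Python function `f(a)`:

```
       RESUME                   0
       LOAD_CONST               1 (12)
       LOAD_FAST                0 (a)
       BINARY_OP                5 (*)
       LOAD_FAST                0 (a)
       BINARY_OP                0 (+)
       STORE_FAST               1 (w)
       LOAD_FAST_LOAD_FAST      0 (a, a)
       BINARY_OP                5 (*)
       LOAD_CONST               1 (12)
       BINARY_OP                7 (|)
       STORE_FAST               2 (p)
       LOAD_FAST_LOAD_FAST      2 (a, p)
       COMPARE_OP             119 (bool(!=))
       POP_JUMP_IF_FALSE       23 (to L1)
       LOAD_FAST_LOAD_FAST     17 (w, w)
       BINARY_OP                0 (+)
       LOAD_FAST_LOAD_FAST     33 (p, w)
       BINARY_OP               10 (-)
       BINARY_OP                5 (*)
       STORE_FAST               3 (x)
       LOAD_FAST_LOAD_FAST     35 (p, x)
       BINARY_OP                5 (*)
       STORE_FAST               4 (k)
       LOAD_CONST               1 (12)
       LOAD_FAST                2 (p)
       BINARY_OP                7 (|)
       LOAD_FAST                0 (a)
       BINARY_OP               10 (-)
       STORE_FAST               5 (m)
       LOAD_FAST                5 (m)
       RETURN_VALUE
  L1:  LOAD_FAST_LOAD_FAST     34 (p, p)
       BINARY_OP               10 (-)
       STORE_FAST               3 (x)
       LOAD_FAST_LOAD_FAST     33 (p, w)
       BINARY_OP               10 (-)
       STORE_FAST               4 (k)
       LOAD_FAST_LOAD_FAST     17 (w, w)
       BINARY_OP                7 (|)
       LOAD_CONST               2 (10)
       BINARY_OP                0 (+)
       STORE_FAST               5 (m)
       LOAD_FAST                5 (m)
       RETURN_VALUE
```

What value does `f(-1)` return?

14

LOAD_CONST → push 12. Stack: [12]
LOAD_FAST a → push -1. Stack: [12, -1]
BINARY_OP * → 12 * -1 = -12. Stack: [-12]
LOAD_FAST a → push -1. Stack: [-12, -1]
BINARY_OP + → -12 + -1 = -13. Stack: [-13]
STORE_FAST w → w=-13. Stack: []
LOAD_FAST_LOAD_FAST a,a → push -1,-1. Stack: [-1, -1]
BINARY_OP * → -1 * -1 = 1. Stack: [1]
LOAD_CONST → push 12. Stack: [1, 12]
BINARY_OP | → 1 | 12 = 13. Stack: [13]
STORE_FAST p → p=13. Stack: []
LOAD_FAST_LOAD_FAST a,p → push -1,13. Stack: [-1, 13]
COMPARE_OP bool(!=) → -1 vs 13 = True. Stack: [True]
POP_JUMP_IF_FALSE → pop True; no jump. Stack: []
LOAD_FAST_LOAD_FAST w,w → push -13,-13. Stack: [-13, -13]
BINARY_OP + → -13 + -13 = -26. Stack: [-26]
LOAD_FAST_LOAD_FAST p,w → push 13,-13. Stack: [-26, 13, -13]
BINARY_OP - → 13 - -13 = 26. Stack: [-26, 26]
BINARY_OP * → -26 * 26 = -676. Stack: [-676]
STORE_FAST x → x=-676. Stack: []
LOAD_FAST_LOAD_FAST p,x → push 13,-676. Stack: [13, -676]
BINARY_OP * → 13 * -676 = -8788. Stack: [-8788]
STORE_FAST k → k=-8788. Stack: []
LOAD_CONST → push 12. Stack: [12]
LOAD_FAST p → push 13. Stack: [12, 13]
BINARY_OP | → 12 | 13 = 13. Stack: [13]
LOAD_FAST a → push -1. Stack: [13, -1]
BINARY_OP - → 13 - -1 = 14. Stack: [14]
STORE_FAST m → m=14. Stack: []
LOAD_FAST m → push 14. Stack: [14]
RETURN_VALUE → return 14.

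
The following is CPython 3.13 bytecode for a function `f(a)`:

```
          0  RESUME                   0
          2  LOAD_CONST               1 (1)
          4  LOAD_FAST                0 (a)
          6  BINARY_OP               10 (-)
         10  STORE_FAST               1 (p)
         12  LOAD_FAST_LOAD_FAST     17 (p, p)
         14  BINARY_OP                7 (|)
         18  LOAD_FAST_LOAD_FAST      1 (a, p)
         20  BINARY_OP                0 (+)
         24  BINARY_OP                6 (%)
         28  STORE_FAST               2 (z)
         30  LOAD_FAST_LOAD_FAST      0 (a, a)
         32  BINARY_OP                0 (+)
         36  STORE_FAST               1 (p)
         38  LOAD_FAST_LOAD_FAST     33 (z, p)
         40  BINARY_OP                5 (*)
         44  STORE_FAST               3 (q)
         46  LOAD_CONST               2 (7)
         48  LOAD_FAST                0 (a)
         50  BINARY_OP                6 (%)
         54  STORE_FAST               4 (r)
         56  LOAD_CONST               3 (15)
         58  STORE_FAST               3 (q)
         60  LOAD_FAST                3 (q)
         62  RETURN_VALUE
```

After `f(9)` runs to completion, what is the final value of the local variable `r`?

LOAD_CONST → push 1. Stack: [1]
LOAD_FAST a → push 9. Stack: [1, 9]
BINARY_OP - → 1 - 9 = -8. Stack: [-8]
STORE_FAST p → p=-8. Stack: []
LOAD_FAST_LOAD_FAST p,p → push -8,-8. Stack: [-8, -8]
BINARY_OP | → -8 | -8 = -8. Stack: [-8]
LOAD_FAST_LOAD_FAST a,p → push 9,-8. Stack: [-8, 9, -8]
BINARY_OP + → 9 + -8 = 1. Stack: [-8, 1]
BINARY_OP % → -8 % 1 = 0. Stack: [0]
STORE_FAST z → z=0. Stack: []
LOAD_FAST_LOAD_FAST a,a → push 9,9. Stack: [9, 9]
BINARY_OP + → 9 + 9 = 18. Stack: [18]
STORE_FAST p → p=18. Stack: []
LOAD_FAST_LOAD_FAST z,p → push 0,18. Stack: [0, 18]
BINARY_OP * → 0 * 18 = 0. Stack: [0]
STORE_FAST q → q=0. Stack: []
LOAD_CONST → push 7. Stack: [7]
LOAD_FAST a → push 9. Stack: [7, 9]
BINARY_OP % → 7 % 9 = 7. Stack: [7]
STORE_FAST r → r=7. Stack: []
LOAD_CONST → push 15. Stack: [15]
STORE_FAST q → q=15. Stack: []
LOAD_FAST q → push 15. Stack: [15]
RETURN_VALUE → return 15.

7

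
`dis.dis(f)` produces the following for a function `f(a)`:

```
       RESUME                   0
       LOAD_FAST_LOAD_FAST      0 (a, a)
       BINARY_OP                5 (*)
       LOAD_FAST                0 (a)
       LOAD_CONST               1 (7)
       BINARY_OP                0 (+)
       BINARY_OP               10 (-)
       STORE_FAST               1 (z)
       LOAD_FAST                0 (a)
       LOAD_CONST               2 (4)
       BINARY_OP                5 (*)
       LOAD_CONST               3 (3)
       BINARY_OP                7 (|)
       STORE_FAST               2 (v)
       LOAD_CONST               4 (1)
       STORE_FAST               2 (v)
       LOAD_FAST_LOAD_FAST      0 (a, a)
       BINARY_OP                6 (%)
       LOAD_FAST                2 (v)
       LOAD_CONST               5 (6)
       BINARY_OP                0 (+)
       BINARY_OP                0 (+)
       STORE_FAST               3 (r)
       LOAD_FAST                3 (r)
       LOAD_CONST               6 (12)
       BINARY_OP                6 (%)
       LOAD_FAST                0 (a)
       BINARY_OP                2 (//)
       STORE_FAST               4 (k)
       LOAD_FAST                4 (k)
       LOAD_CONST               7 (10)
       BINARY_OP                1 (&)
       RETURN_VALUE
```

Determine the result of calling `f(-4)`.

10

LOAD_FAST_LOAD_FAST a,a → push -4,-4. Stack: [-4, -4]
BINARY_OP * → -4 * -4 = 16. Stack: [16]
LOAD_FAST a → push -4. Stack: [16, -4]
LOAD_CONST → push 7. Stack: [16, -4, 7]
BINARY_OP + → -4 + 7 = 3. Stack: [16, 3]
BINARY_OP - → 16 - 3 = 13. Stack: [13]
STORE_FAST z → z=13. Stack: []
LOAD_FAST a → push -4. Stack: [-4]
LOAD_CONST → push 4. Stack: [-4, 4]
BINARY_OP * → -4 * 4 = -16. Stack: [-16]
LOAD_CONST → push 3. Stack: [-16, 3]
BINARY_OP | → -16 | 3 = -13. Stack: [-13]
STORE_FAST v → v=-13. Stack: []
LOAD_CONST → push 1. Stack: [1]
STORE_FAST v → v=1. Stack: []
LOAD_FAST_LOAD_FAST a,a → push -4,-4. Stack: [-4, -4]
BINARY_OP % → -4 % -4 = 0. Stack: [0]
LOAD_FAST v → push 1. Stack: [0, 1]
LOAD_CONST → push 6. Stack: [0, 1, 6]
BINARY_OP + → 1 + 6 = 7. Stack: [0, 7]
BINARY_OP + → 0 + 7 = 7. Stack: [7]
STORE_FAST r → r=7. Stack: []
LOAD_FAST r → push 7. Stack: [7]
LOAD_CONST → push 12. Stack: [7, 12]
BINARY_OP % → 7 % 12 = 7. Stack: [7]
LOAD_FAST a → push -4. Stack: [7, -4]
BINARY_OP // → 7 // -4 = -2. Stack: [-2]
STORE_FAST k → k=-2. Stack: []
LOAD_FAST k → push -2. Stack: [-2]
LOAD_CONST → push 10. Stack: [-2, 10]
BINARY_OP & → -2 & 10 = 10. Stack: [10]
RETURN_VALUE → return 10.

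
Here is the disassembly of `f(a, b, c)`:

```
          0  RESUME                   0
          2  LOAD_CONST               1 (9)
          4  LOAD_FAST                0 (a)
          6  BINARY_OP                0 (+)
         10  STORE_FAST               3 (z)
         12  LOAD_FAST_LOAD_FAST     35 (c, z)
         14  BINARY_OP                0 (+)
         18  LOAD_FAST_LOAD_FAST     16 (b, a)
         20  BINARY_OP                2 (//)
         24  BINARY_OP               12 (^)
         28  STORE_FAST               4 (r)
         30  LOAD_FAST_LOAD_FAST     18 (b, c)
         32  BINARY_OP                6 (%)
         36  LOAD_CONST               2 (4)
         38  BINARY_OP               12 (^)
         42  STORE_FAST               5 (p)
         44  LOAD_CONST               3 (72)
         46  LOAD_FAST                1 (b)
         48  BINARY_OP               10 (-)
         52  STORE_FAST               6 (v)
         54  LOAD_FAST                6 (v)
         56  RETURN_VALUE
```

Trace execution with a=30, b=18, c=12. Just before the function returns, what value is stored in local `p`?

LOAD_CONST → push 9. Stack: [9]
LOAD_FAST a → push 30. Stack: [9, 30]
BINARY_OP + → 9 + 30 = 39. Stack: [39]
STORE_FAST z → z=39. Stack: []
LOAD_FAST_LOAD_FAST c,z → push 12,39. Stack: [12, 39]
BINARY_OP + → 12 + 39 = 51. Stack: [51]
LOAD_FAST_LOAD_FAST b,a → push 18,30. Stack: [51, 18, 30]
BINARY_OP // → 18 // 30 = 0. Stack: [51, 0]
BINARY_OP ^ → 51 ^ 0 = 51. Stack: [51]
STORE_FAST r → r=51. Stack: []
LOAD_FAST_LOAD_FAST b,c → push 18,12. Stack: [18, 12]
BINARY_OP % → 18 % 12 = 6. Stack: [6]
LOAD_CONST → push 4. Stack: [6, 4]
BINARY_OP ^ → 6 ^ 4 = 2. Stack: [2]
STORE_FAST p → p=2. Stack: []
LOAD_CONST → push 72. Stack: [72]
LOAD_FAST b → push 18. Stack: [72, 18]
BINARY_OP - → 72 - 18 = 54. Stack: [54]
STORE_FAST v → v=54. Stack: []
LOAD_FAST v → push 54. Stack: [54]
RETURN_VALUE → return 54.

2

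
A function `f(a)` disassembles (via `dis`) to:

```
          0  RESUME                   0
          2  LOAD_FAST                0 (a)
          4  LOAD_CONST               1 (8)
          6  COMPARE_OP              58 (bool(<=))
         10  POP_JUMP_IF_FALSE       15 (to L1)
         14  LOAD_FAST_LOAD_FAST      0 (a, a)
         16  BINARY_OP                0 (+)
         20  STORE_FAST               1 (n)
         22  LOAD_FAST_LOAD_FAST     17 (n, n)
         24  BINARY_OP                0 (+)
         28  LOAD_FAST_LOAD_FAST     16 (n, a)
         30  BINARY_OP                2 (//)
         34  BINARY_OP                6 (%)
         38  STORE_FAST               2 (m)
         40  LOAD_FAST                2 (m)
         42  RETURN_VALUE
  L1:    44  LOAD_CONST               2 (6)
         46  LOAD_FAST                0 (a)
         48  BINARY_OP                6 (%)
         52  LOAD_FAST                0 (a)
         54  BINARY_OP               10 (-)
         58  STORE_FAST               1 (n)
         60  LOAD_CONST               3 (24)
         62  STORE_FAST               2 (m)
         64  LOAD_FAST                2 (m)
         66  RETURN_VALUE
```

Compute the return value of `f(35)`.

24

LOAD_FAST a → push 35. Stack: [35]
LOAD_CONST → push 8. Stack: [35, 8]
COMPARE_OP bool(<=) → 35 vs 8 = False. Stack: [False]
POP_JUMP_IF_FALSE → pop False; jump. Stack: []
LOAD_CONST → push 6. Stack: [6]
LOAD_FAST a → push 35. Stack: [6, 35]
BINARY_OP % → 6 % 35 = 6. Stack: [6]
LOAD_FAST a → push 35. Stack: [6, 35]
BINARY_OP - → 6 - 35 = -29. Stack: [-29]
STORE_FAST n → n=-29. Stack: []
LOAD_CONST → push 24. Stack: [24]
STORE_FAST m → m=24. Stack: []
LOAD_FAST m → push 24. Stack: [24]
RETURN_VALUE → return 24.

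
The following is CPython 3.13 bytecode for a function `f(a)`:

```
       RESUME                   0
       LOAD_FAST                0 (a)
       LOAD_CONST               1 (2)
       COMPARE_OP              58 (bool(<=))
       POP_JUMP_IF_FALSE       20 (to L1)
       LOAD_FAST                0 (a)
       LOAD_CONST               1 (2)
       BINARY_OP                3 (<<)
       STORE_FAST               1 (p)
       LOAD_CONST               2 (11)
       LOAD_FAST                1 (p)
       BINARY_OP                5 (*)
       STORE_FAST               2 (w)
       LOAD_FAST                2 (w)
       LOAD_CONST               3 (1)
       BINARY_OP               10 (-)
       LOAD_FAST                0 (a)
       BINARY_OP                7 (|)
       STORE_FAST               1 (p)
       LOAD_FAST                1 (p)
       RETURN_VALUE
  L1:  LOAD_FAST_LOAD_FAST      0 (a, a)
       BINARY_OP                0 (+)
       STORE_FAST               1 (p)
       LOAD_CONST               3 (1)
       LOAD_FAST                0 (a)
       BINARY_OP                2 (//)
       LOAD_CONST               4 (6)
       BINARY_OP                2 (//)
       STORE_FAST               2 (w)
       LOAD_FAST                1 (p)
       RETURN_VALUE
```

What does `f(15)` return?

LOAD_FAST a → push 15. Stack: [15]
LOAD_CONST → push 2. Stack: [15, 2]
COMPARE_OP bool(<=) → 15 vs 2 = False. Stack: [False]
POP_JUMP_IF_FALSE → pop False; jump. Stack: []
LOAD_FAST_LOAD_FAST a,a → push 15,15. Stack: [15, 15]
BINARY_OP + → 15 + 15 = 30. Stack: [30]
STORE_FAST p → p=30. Stack: []
LOAD_CONST → push 1. Stack: [1]
LOAD_FAST a → push 15. Stack: [1, 15]
BINARY_OP // → 1 // 15 = 0. Stack: [0]
LOAD_CONST → push 6. Stack: [0, 6]
BINARY_OP // → 0 // 6 = 0. Stack: [0]
STORE_FAST w → w=0. Stack: []
LOAD_FAST p → push 30. Stack: [30]
RETURN_VALUE → return 30.

30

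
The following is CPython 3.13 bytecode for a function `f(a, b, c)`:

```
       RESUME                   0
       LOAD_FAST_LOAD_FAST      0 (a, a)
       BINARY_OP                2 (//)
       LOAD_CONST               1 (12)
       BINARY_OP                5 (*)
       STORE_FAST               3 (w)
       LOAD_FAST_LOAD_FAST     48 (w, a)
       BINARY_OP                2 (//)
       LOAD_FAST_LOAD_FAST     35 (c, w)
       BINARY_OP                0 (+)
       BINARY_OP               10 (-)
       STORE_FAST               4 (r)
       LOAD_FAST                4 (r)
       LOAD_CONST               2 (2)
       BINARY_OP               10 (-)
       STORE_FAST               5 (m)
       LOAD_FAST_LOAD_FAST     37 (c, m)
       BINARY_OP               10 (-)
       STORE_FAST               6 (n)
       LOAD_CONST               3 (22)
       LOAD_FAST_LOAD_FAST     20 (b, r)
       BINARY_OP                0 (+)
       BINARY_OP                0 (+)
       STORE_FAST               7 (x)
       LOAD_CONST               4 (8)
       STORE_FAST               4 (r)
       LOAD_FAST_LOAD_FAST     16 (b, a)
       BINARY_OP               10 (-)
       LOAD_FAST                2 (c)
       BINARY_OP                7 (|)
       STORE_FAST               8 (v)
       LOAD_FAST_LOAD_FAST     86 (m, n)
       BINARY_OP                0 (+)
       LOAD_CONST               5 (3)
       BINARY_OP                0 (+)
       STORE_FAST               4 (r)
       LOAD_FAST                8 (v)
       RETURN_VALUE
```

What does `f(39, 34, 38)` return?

-1

LOAD_FAST_LOAD_FAST a,a → push 39,39. Stack: [39, 39]
BINARY_OP // → 39 // 39 = 1. Stack: [1]
LOAD_CONST → push 12. Stack: [1, 12]
BINARY_OP * → 1 * 12 = 12. Stack: [12]
STORE_FAST w → w=12. Stack: []
LOAD_FAST_LOAD_FAST w,a → push 12,39. Stack: [12, 39]
BINARY_OP // → 12 // 39 = 0. Stack: [0]
LOAD_FAST_LOAD_FAST c,w → push 38,12. Stack: [0, 38, 12]
BINARY_OP + → 38 + 12 = 50. Stack: [0, 50]
BINARY_OP - → 0 - 50 = -50. Stack: [-50]
STORE_FAST r → r=-50. Stack: []
LOAD_FAST r → push -50. Stack: [-50]
LOAD_CONST → push 2. Stack: [-50, 2]
BINARY_OP - → -50 - 2 = -52. Stack: [-52]
STORE_FAST m → m=-52. Stack: []
LOAD_FAST_LOAD_FAST c,m → push 38,-52. Stack: [38, -52]
BINARY_OP - → 38 - -52 = 90. Stack: [90]
STORE_FAST n → n=90. Stack: []
LOAD_CONST → push 22. Stack: [22]
LOAD_FAST_LOAD_FAST b,r → push 34,-50. Stack: [22, 34, -50]
BINARY_OP + → 34 + -50 = -16. Stack: [22, -16]
BINARY_OP + → 22 + -16 = 6. Stack: [6]
STORE_FAST x → x=6. Stack: []
LOAD_CONST → push 8. Stack: [8]
STORE_FAST r → r=8. Stack: []
LOAD_FAST_LOAD_FAST b,a → push 34,39. Stack: [34, 39]
BINARY_OP - → 34 - 39 = -5. Stack: [-5]
LOAD_FAST c → push 38. Stack: [-5, 38]
BINARY_OP | → -5 | 38 = -1. Stack: [-1]
STORE_FAST v → v=-1. Stack: []
LOAD_FAST_LOAD_FAST m,n → push -52,90. Stack: [-52, 90]
BINARY_OP + → -52 + 90 = 38. Stack: [38]
LOAD_CONST → push 3. Stack: [38, 3]
BINARY_OP + → 38 + 3 = 41. Stack: [41]
STORE_FAST r → r=41. Stack: []
LOAD_FAST v → push -1. Stack: [-1]
RETURN_VALUE → return -1.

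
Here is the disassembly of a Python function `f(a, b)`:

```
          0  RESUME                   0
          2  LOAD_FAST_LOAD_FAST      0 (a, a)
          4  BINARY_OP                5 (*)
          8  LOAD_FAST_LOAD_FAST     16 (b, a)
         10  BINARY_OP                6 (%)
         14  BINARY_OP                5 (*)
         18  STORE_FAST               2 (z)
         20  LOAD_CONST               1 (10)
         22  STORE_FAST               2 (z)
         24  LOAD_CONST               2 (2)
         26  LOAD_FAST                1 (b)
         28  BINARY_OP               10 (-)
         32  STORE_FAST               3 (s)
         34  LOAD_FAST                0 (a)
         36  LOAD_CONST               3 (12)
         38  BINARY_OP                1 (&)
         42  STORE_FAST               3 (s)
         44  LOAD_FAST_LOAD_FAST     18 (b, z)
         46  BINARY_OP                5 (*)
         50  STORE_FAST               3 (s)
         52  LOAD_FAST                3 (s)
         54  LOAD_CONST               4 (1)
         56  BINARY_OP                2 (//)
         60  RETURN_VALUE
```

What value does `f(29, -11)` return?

-110

LOAD_FAST_LOAD_FAST a,a → push 29,29. Stack: [29, 29]
BINARY_OP * → 29 * 29 = 841. Stack: [841]
LOAD_FAST_LOAD_FAST b,a → push -11,29. Stack: [841, -11, 29]
BINARY_OP % → -11 % 29 = 18. Stack: [841, 18]
BINARY_OP * → 841 * 18 = 15138. Stack: [15138]
STORE_FAST z → z=15138. Stack: []
LOAD_CONST → push 10. Stack: [10]
STORE_FAST z → z=10. Stack: []
LOAD_CONST → push 2. Stack: [2]
LOAD_FAST b → push -11. Stack: [2, -11]
BINARY_OP - → 2 - -11 = 13. Stack: [13]
STORE_FAST s → s=13. Stack: []
LOAD_FAST a → push 29. Stack: [29]
LOAD_CONST → push 12. Stack: [29, 12]
BINARY_OP & → 29 & 12 = 12. Stack: [12]
STORE_FAST s → s=12. Stack: []
LOAD_FAST_LOAD_FAST b,z → push -11,10. Stack: [-11, 10]
BINARY_OP * → -11 * 10 = -110. Stack: [-110]
STORE_FAST s → s=-110. Stack: []
LOAD_FAST s → push -110. Stack: [-110]
LOAD_CONST → push 1. Stack: [-110, 1]
BINARY_OP // → -110 // 1 = -110. Stack: [-110]
RETURN_VALUE → return -110.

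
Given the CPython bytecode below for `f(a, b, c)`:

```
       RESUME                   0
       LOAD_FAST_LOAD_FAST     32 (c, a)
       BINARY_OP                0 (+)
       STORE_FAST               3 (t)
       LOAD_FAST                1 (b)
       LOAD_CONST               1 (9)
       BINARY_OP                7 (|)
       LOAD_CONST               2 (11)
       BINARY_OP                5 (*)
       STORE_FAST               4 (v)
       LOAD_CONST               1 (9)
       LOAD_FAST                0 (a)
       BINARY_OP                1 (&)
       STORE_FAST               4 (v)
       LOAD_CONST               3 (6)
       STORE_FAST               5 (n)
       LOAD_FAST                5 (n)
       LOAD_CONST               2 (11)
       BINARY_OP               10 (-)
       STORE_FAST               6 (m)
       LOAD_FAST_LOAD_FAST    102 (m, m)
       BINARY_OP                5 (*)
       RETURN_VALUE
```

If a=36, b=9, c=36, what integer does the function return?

25

LOAD_FAST_LOAD_FAST c,a → push 36,36. Stack: [36, 36]
BINARY_OP + → 36 + 36 = 72. Stack: [72]
STORE_FAST t → t=72. Stack: []
LOAD_FAST b → push 9. Stack: [9]
LOAD_CONST → push 9. Stack: [9, 9]
BINARY_OP | → 9 | 9 = 9. Stack: [9]
LOAD_CONST → push 11. Stack: [9, 11]
BINARY_OP * → 9 * 11 = 99. Stack: [99]
STORE_FAST v → v=99. Stack: []
LOAD_CONST → push 9. Stack: [9]
LOAD_FAST a → push 36. Stack: [9, 36]
BINARY_OP & → 9 & 36 = 0. Stack: [0]
STORE_FAST v → v=0. Stack: []
LOAD_CONST → push 6. Stack: [6]
STORE_FAST n → n=6. Stack: []
LOAD_FAST n → push 6. Stack: [6]
LOAD_CONST → push 11. Stack: [6, 11]
BINARY_OP - → 6 - 11 = -5. Stack: [-5]
STORE_FAST m → m=-5. Stack: []
LOAD_FAST_LOAD_FAST m,m → push -5,-5. Stack: [-5, -5]
BINARY_OP * → -5 * -5 = 25. Stack: [25]
RETURN_VALUE → return 25.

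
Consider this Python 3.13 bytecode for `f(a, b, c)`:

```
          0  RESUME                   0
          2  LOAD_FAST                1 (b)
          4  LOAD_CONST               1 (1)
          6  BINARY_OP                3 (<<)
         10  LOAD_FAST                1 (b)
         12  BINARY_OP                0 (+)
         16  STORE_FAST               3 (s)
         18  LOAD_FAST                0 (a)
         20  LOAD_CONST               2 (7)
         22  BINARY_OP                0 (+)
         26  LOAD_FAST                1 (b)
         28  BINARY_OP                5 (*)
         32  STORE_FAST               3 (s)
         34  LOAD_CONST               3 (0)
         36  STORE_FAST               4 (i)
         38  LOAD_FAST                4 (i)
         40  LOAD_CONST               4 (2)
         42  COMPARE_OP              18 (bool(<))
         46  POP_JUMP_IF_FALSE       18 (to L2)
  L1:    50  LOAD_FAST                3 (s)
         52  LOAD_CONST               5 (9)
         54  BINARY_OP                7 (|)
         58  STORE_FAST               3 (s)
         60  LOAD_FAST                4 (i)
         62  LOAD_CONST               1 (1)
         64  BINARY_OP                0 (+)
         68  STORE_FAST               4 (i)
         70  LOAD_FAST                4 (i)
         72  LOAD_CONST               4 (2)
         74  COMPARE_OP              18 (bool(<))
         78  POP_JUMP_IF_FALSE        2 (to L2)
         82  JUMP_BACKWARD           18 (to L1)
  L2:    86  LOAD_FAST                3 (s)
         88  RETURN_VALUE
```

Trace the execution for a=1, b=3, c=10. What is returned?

LOAD_FAST b → push 3. Stack: [3]
LOAD_CONST → push 1. Stack: [3, 1]
BINARY_OP << → 3 << 1 = 6. Stack: [6]
LOAD_FAST b → push 3. Stack: [6, 3]
BINARY_OP + → 6 + 3 = 9. Stack: [9]
STORE_FAST s → s=9. Stack: []
LOAD_FAST a → push 1. Stack: [1]
LOAD_CONST → push 7. Stack: [1, 7]
BINARY_OP + → 1 + 7 = 8. Stack: [8]
LOAD_FAST b → push 3. Stack: [8, 3]
BINARY_OP * → 8 * 3 = 24. Stack: [24]
STORE_FAST s → s=24. Stack: []
LOAD_CONST → push 0. Stack: [0]
STORE_FAST i → i=0. Stack: []
LOAD_FAST i → push 0. Stack: [0]
LOAD_CONST → push 2. Stack: [0, 2]
COMPARE_OP bool(<) → 0 vs 2 = True. Stack: [True]
POP_JUMP_IF_FALSE → pop True; no jump. Stack: []
LOAD_FAST s → push 24. Stack: [24]
LOAD_CONST → push 9. Stack: [24, 9]
BINARY_OP | → 24 | 9 = 25. Stack: [25]
STORE_FAST s → s=25. Stack: []
LOAD_FAST i → push 0. Stack: [0]
LOAD_CONST → push 1. Stack: [0, 1]
BINARY_OP + → 0 + 1 = 1. Stack: [1]
STORE_FAST i → i=1. Stack: []
LOAD_FAST i → push 1. Stack: [1]
LOAD_CONST → push 2. Stack: [1, 2]
COMPARE_OP bool(<) → 1 vs 2 = True. Stack: [True]
POP_JUMP_IF_FALSE → pop True; no jump. Stack: []
LOAD_FAST s → push 25. Stack: [25]
LOAD_CONST → push 9. Stack: [25, 9]
BINARY_OP | → 25 | 9 = 25. Stack: [25]
STORE_FAST s → s=25. Stack: []
LOAD_FAST i → push 1. Stack: [1]
LOAD_CONST → push 1. Stack: [1, 1]
BINARY_OP + → 1 + 1 = 2. Stack: [2]
STORE_FAST i → i=2. Stack: []
LOAD_FAST i → push 2. Stack: [2]
LOAD_CONST → push 2. Stack: [2, 2]
COMPARE_OP bool(<) → 2 vs 2 = False. Stack: [False]
POP_JUMP_IF_FALSE → pop False; jump. Stack: []
LOAD_FAST s → push 25. Stack: [25]
RETURN_VALUE → return 25.

25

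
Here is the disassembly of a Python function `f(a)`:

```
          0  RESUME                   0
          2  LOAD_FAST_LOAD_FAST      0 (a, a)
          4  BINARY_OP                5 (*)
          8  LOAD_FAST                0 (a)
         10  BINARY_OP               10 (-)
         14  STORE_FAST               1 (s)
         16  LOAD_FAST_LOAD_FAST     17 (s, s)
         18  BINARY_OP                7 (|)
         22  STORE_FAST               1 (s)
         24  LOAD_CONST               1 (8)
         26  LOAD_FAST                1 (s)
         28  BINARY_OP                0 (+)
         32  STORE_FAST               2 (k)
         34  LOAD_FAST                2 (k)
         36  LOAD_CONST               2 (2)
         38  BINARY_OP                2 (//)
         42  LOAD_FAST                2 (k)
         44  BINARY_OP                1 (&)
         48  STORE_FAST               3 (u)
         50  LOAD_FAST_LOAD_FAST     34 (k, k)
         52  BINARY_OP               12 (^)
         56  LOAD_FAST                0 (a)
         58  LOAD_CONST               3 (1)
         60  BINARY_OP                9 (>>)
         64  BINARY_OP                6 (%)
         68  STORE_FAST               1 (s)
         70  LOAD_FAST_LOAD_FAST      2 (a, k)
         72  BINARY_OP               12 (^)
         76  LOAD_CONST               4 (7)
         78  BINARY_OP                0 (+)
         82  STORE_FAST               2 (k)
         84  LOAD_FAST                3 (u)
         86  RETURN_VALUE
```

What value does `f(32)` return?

480

LOAD_FAST_LOAD_FAST a,a → push 32,32. Stack: [32, 32]
BINARY_OP * → 32 * 32 = 1024. Stack: [1024]
LOAD_FAST a → push 32. Stack: [1024, 32]
BINARY_OP - → 1024 - 32 = 992. Stack: [992]
STORE_FAST s → s=992. Stack: []
LOAD_FAST_LOAD_FAST s,s → push 992,992. Stack: [992, 992]
BINARY_OP | → 992 | 992 = 992. Stack: [992]
STORE_FAST s → s=992. Stack: []
LOAD_CONST → push 8. Stack: [8]
LOAD_FAST s → push 992. Stack: [8, 992]
BINARY_OP + → 8 + 992 = 1000. Stack: [1000]
STORE_FAST k → k=1000. Stack: []
LOAD_FAST k → push 1000. Stack: [1000]
LOAD_CONST → push 2. Stack: [1000, 2]
BINARY_OP // → 1000 // 2 = 500. Stack: [500]
LOAD_FAST k → push 1000. Stack: [500, 1000]
BINARY_OP & → 500 & 1000 = 480. Stack: [480]
STORE_FAST u → u=480. Stack: []
LOAD_FAST_LOAD_FAST k,k → push 1000,1000. Stack: [1000, 1000]
BINARY_OP ^ → 1000 ^ 1000 = 0. Stack: [0]
LOAD_FAST a → push 32. Stack: [0, 32]
LOAD_CONST → push 1. Stack: [0, 32, 1]
BINARY_OP >> → 32 >> 1 = 16. Stack: [0, 16]
BINARY_OP % → 0 % 16 = 0. Stack: [0]
STORE_FAST s → s=0. Stack: []
LOAD_FAST_LOAD_FAST a,k → push 32,1000. Stack: [32, 1000]
BINARY_OP ^ → 32 ^ 1000 = 968. Stack: [968]
LOAD_CONST → push 7. Stack: [968, 7]
BINARY_OP + → 968 + 7 = 975. Stack: [975]
STORE_FAST k → k=975. Stack: []
LOAD_FAST u → push 480. Stack: [480]
RETURN_VALUE → return 480.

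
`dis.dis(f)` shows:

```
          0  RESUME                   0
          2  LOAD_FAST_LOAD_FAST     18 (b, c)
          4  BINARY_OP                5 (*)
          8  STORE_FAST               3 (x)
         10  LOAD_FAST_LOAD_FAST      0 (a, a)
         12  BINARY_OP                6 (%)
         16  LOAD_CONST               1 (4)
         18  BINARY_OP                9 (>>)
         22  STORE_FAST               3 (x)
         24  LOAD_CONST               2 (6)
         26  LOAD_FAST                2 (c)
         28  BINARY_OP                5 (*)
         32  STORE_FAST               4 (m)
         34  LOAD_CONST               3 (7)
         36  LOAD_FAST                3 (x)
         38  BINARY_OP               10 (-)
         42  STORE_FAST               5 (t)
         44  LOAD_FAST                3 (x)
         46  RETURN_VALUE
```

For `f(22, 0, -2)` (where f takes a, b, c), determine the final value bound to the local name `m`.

LOAD_FAST_LOAD_FAST b,c → push 0,-2. Stack: [0, -2]
BINARY_OP * → 0 * -2 = 0. Stack: [0]
STORE_FAST x → x=0. Stack: []
LOAD_FAST_LOAD_FAST a,a → push 22,22. Stack: [22, 22]
BINARY_OP % → 22 % 22 = 0. Stack: [0]
LOAD_CONST → push 4. Stack: [0, 4]
BINARY_OP >> → 0 >> 4 = 0. Stack: [0]
STORE_FAST x → x=0. Stack: []
LOAD_CONST → push 6. Stack: [6]
LOAD_FAST c → push -2. Stack: [6, -2]
BINARY_OP * → 6 * -2 = -12. Stack: [-12]
STORE_FAST m → m=-12. Stack: []
LOAD_CONST → push 7. Stack: [7]
LOAD_FAST x → push 0. Stack: [7, 0]
BINARY_OP - → 7 - 0 = 7. Stack: [7]
STORE_FAST t → t=7. Stack: []
LOAD_FAST x → push 0. Stack: [0]
RETURN_VALUE → return 0.

-12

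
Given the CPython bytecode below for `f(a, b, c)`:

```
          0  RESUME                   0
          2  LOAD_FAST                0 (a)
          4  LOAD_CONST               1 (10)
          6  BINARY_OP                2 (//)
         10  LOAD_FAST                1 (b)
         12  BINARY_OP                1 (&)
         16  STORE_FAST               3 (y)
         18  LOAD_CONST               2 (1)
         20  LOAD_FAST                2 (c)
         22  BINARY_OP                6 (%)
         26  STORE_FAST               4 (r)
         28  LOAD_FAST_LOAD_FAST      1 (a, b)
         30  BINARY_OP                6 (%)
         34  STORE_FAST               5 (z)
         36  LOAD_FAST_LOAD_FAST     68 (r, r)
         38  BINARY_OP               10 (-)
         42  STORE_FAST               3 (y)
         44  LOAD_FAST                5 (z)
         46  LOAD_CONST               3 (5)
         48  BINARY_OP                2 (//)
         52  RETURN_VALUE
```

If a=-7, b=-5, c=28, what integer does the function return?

-1

LOAD_FAST a → push -7. Stack: [-7]
LOAD_CONST → push 10. Stack: [-7, 10]
BINARY_OP // → -7 // 10 = -1. Stack: [-1]
LOAD_FAST b → push -5. Stack: [-1, -5]
BINARY_OP & → -1 & -5 = -5. Stack: [-5]
STORE_FAST y → y=-5. Stack: []
LOAD_CONST → push 1. Stack: [1]
LOAD_FAST c → push 28. Stack: [1, 28]
BINARY_OP % → 1 % 28 = 1. Stack: [1]
STORE_FAST r → r=1. Stack: []
LOAD_FAST_LOAD_FAST a,b → push -7,-5. Stack: [-7, -5]
BINARY_OP % → -7 % -5 = -2. Stack: [-2]
STORE_FAST z → z=-2. Stack: []
LOAD_FAST_LOAD_FAST r,r → push 1,1. Stack: [1, 1]
BINARY_OP - → 1 - 1 = 0. Stack: [0]
STORE_FAST y → y=0. Stack: []
LOAD_FAST z → push -2. Stack: [-2]
LOAD_CONST → push 5. Stack: [-2, 5]
BINARY_OP // → -2 // 5 = -1. Stack: [-1]
RETURN_VALUE → return -1.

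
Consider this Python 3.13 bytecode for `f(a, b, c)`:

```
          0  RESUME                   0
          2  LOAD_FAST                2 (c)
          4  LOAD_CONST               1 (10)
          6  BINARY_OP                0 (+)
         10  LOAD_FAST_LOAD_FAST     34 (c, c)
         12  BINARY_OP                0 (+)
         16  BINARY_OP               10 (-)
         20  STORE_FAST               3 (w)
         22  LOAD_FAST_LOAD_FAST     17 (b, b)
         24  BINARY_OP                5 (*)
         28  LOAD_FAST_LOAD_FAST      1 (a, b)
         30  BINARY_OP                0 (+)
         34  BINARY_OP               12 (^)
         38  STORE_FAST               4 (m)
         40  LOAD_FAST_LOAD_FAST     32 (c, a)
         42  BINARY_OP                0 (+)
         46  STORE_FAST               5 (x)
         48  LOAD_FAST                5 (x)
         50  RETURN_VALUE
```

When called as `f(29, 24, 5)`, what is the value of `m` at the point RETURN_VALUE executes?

629

LOAD_FAST c → push 5. Stack: [5]
LOAD_CONST → push 10. Stack: [5, 10]
BINARY_OP + → 5 + 10 = 15. Stack: [15]
LOAD_FAST_LOAD_FAST c,c → push 5,5. Stack: [15, 5, 5]
BINARY_OP + → 5 + 5 = 10. Stack: [15, 10]
BINARY_OP - → 15 - 10 = 5. Stack: [5]
STORE_FAST w → w=5. Stack: []
LOAD_FAST_LOAD_FAST b,b → push 24,24. Stack: [24, 24]
BINARY_OP * → 24 * 24 = 576. Stack: [576]
LOAD_FAST_LOAD_FAST a,b → push 29,24. Stack: [576, 29, 24]
BINARY_OP + → 29 + 24 = 53. Stack: [576, 53]
BINARY_OP ^ → 576 ^ 53 = 629. Stack: [629]
STORE_FAST m → m=629. Stack: []
LOAD_FAST_LOAD_FAST c,a → push 5,29. Stack: [5, 29]
BINARY_OP + → 5 + 29 = 34. Stack: [34]
STORE_FAST x → x=34. Stack: []
LOAD_FAST x → push 34. Stack: [34]
RETURN_VALUE → return 34.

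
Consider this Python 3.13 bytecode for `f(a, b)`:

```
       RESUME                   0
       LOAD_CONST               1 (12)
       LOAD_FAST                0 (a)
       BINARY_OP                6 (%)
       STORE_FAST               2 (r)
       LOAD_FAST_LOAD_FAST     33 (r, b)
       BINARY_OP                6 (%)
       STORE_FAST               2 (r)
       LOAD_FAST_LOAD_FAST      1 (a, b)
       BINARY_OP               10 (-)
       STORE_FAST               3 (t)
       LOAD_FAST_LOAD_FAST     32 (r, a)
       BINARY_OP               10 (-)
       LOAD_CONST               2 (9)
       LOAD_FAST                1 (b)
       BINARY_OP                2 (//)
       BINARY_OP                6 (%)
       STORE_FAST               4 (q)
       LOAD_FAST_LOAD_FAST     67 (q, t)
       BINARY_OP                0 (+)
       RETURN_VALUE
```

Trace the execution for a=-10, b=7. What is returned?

-17

LOAD_CONST → push 12. Stack: [12]
LOAD_FAST a → push -10. Stack: [12, -10]
BINARY_OP % → 12 % -10 = -8. Stack: [-8]
STORE_FAST r → r=-8. Stack: []
LOAD_FAST_LOAD_FAST r,b → push -8,7. Stack: [-8, 7]
BINARY_OP % → -8 % 7 = 6. Stack: [6]
STORE_FAST r → r=6. Stack: []
LOAD_FAST_LOAD_FAST a,b → push -10,7. Stack: [-10, 7]
BINARY_OP - → -10 - 7 = -17. Stack: [-17]
STORE_FAST t → t=-17. Stack: []
LOAD_FAST_LOAD_FAST r,a → push 6,-10. Stack: [6, -10]
BINARY_OP - → 6 - -10 = 16. Stack: [16]
LOAD_CONST → push 9. Stack: [16, 9]
LOAD_FAST b → push 7. Stack: [16, 9, 7]
BINARY_OP // → 9 // 7 = 1. Stack: [16, 1]
BINARY_OP % → 16 % 1 = 0. Stack: [0]
STORE_FAST q → q=0. Stack: []
LOAD_FAST_LOAD_FAST q,t → push 0,-17. Stack: [0, -17]
BINARY_OP + → 0 + -17 = -17. Stack: [-17]
RETURN_VALUE → return -17.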